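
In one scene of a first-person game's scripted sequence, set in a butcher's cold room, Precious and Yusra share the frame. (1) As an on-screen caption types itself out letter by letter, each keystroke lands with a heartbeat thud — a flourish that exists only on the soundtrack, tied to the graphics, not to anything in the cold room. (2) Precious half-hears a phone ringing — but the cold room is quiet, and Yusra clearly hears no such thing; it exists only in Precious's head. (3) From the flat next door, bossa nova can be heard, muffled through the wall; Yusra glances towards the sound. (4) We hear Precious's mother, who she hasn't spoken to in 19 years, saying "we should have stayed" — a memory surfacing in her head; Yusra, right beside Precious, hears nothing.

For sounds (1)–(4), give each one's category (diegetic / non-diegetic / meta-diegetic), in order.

non-diegetic, meta-diegetic, diegetic, meta-diegetic

Sound (1): it accompanies on-screen graphics, not anything inside the story world, so non-diegetic.
Sound (2): the sound is imagined by Precious; nothing in the story world is producing it and Yusra can't hear it, so meta-diegetic.
Sound (3): it's coming from the flat next door — a location within the story world — and Yusra reacts, so diegetic.
(4) is meta-diegetic: a remembered line, private to Precious — not present in the room, not audible to Yusra.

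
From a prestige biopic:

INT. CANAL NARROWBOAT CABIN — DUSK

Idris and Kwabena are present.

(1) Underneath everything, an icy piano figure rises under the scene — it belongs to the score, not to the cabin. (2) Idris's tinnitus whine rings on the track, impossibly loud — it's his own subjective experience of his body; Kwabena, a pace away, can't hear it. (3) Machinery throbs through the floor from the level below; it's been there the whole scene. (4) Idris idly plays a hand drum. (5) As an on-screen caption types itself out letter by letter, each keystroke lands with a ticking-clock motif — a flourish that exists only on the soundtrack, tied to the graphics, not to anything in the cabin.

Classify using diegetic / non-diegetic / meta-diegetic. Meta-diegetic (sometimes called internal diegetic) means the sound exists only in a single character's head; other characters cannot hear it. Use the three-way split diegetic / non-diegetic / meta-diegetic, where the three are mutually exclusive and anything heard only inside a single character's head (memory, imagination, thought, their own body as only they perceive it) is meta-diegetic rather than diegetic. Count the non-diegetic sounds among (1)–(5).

2

(1) is non-diegetic: score with no on-screen or off-screen source; it exists for the audience alone.
Sound (2): a subjective body sound — Idris's private perception, inaudible to Kwabena, so meta-diegetic.
(3) is diegetic: it's the actual ambient sound of the location.
(4) is diegetic: Idris is producing the music live, in the story world.
(5) the caption isn't part of the story world, so neither is the sound tied to it → non-diegetic.
So 2 of the 5 are non-diegetic: (1), (5).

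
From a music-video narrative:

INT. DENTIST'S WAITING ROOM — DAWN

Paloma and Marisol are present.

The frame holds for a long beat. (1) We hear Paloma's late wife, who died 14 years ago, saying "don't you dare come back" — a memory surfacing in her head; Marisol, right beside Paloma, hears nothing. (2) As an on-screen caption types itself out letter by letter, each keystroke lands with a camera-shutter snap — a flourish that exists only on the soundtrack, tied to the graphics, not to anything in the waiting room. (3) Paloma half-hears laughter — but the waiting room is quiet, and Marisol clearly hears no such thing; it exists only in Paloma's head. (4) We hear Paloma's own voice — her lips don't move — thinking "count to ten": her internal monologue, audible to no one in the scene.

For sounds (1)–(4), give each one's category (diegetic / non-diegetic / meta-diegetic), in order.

meta-diegetic, non-diegetic, meta-diegetic, meta-diegetic

Sound (1): the voice is a memory playing only inside Paloma's mind; Marisol can't hear it, so meta-diegetic.
(2) is non-diegetic: it accompanies on-screen graphics, not anything inside the story world.
(3) the sound is imagined by Paloma; nothing in the story world is producing it and Marisol can't hear it → meta-diegetic.
(4) Paloma's thought-voice: a private mental sound no other character can hear → meta-diegetic.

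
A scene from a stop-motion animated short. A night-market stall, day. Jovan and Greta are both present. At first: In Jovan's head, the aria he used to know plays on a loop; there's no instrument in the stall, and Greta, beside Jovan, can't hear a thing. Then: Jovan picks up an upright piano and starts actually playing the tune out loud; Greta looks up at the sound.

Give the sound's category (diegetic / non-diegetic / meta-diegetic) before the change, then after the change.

meta-diegetic, diegetic

Before the change: the tune exists only as Jovan's private memory; Greta can't hear it → meta-diegetic.
After the change: Jovan is now producing it live on an upright piano, in the room, and Greta hears it → diegetic.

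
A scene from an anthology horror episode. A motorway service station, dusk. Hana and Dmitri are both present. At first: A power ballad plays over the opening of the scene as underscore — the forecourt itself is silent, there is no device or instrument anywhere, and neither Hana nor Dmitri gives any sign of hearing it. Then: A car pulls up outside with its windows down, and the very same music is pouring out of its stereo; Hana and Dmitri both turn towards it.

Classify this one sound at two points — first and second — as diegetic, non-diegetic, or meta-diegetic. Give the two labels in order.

non-diegetic, diegetic

First: no in-world source exists and no character can hear it — underscore → non-diegetic.
Second: the car stereo is now a real source in the story world and the characters hear it → diegetic.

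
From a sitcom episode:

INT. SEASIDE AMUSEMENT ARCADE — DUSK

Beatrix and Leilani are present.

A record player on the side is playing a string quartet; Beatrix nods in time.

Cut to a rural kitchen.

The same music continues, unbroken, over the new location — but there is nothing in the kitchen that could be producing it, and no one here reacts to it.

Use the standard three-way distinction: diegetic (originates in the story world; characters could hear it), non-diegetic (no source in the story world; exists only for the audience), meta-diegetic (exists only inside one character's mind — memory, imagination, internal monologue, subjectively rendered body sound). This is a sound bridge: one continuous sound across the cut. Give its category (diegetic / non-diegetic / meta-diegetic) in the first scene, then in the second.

diegetic, non-diegetic

Scene one: a record player is an on-screen source and Beatrix reacts to it → diegetic.
Scene two: there is no source in the kitchen and no one hears it — it's now underscore → non-diegetic.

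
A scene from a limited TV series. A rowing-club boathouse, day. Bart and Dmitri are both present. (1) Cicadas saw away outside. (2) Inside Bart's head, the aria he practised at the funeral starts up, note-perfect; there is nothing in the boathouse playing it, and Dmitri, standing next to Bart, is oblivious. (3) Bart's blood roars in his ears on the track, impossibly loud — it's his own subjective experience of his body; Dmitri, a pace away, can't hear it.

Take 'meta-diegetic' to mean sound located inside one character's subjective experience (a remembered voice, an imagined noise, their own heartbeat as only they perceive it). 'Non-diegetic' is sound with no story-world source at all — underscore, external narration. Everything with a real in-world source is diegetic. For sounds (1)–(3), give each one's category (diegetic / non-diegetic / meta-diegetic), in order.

diegetic, meta-diegetic, meta-diegetic

(1) is diegetic: ambient/room sound belonging to the story's physical space.
(2) the music is a memory playing inside Bart's mind alone; no real-world source, Dmitri can't hear it → meta-diegetic.
(3) is meta-diegetic: a subjective body sound — Bart's private perception, inaudible to Dmitri.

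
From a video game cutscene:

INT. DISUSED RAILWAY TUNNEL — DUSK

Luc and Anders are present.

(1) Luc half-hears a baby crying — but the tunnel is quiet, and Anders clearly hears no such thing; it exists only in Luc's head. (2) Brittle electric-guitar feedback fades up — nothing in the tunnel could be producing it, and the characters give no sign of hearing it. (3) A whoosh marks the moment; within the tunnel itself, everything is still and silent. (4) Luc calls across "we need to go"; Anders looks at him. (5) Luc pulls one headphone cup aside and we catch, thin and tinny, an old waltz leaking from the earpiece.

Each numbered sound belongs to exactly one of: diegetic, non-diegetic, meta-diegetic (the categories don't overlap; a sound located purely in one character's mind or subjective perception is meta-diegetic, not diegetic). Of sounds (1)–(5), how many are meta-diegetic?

(1) is meta-diegetic: the sound is imagined by Luc; nothing in the story world is producing it and Anders can't hear it.
Sound (2): it has no source in the story world and no character can hear it — it's underscore, so non-diegetic.
(3) is non-diegetic: nothing in the scene produces it; it's an accent added for the audience.
Sound (4): Luc is a character speaking aloud in the scene, so diegetic.
(5) is diegetic: it's leaking from a physical pair of headphones in the scene.
Meta-diegetic: (1) — that's 1.

1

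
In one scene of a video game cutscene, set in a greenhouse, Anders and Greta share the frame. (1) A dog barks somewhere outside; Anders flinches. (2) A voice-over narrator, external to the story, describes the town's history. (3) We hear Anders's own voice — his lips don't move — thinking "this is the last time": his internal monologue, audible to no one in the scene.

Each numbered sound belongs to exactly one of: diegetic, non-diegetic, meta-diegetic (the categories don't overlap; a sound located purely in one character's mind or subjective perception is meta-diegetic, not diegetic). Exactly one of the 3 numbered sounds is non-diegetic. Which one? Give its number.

2

Sound (1): a dog is a real object/event in the scene's world, so diegetic.
(2) is non-diegetic: the narrator exists outside the story world, addressing only the audience.
Sound (3): Anders's thought-voice: a private mental sound no other character can hear, so meta-diegetic.
Only (2) is non-diegetic.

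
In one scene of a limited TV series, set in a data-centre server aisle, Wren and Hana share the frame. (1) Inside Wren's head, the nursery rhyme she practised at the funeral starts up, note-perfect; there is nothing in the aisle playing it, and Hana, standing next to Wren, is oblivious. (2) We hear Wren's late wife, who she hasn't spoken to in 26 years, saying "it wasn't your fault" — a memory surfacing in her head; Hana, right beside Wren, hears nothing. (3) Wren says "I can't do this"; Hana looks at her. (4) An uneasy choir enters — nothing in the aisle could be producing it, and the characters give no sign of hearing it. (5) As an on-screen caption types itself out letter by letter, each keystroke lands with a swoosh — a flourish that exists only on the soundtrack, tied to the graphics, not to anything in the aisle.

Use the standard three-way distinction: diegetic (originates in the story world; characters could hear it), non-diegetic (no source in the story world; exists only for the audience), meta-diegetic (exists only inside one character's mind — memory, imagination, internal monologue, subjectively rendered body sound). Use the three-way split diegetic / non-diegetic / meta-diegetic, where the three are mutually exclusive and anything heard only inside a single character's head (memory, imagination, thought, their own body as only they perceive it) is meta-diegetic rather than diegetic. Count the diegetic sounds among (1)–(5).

Sound (1): the music is a memory playing inside Wren's mind alone; no real-world source, Hana can't hear it, so meta-diegetic.
Sound (2): the voice is a memory playing only inside Wren's mind; Hana can't hear it, so meta-diegetic.
(3) on-screen dialogue — Wren speaks and Hana is there to hear → diegetic.
(4) nothing in the aisle produces it and the characters don't hear it — pure soundtrack → non-diegetic.
(5) sound married to a title/caption — outside the diegesis by definition → non-diegetic.
So 1 of the 5 is diegetic: (3).

1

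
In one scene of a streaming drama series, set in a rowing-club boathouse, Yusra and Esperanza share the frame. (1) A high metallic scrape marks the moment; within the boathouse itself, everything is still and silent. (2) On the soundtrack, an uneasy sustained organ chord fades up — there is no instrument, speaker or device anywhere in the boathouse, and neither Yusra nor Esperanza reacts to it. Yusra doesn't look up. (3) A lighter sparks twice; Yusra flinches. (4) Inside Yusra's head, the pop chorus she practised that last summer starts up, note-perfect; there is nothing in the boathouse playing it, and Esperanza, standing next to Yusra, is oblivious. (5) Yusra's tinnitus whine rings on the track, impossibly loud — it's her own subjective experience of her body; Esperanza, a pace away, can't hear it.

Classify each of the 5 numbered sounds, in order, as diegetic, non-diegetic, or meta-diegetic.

(1) it's a sound-design accent with no in-world source; no one in the scene can hear it → non-diegetic.
(2) nothing in the boathouse produces it and the characters don't hear it — pure soundtrack → non-diegetic.
(3) a lighter is a real object/event in the scene's world → diegetic.
Sound (4): the music is a memory playing inside Yusra's mind alone; no real-world source, Esperanza can't hear it, so meta-diegetic.
(5) is meta-diegetic: it's Yusra's internal bodily sensation rendered as sound; only Yusra 'hears' it.

non-diegetic, non-diegetic, diegetic, meta-diegetic, meta-diegetic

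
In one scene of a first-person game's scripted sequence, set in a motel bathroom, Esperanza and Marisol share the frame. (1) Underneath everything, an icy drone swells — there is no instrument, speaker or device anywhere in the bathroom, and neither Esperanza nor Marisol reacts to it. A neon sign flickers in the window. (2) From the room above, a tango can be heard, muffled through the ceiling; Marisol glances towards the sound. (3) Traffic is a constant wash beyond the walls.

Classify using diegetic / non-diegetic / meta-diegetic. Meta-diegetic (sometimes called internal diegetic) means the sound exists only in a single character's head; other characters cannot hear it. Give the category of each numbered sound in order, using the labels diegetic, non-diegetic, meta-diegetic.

non-diegetic, diegetic, diegetic

(1) nothing in the bathroom produces it and the characters don't hear it — pure soundtrack → non-diegetic.
(2) it's coming from the room above — a location within the story world — and Marisol reacts → diegetic.
(3) is diegetic: it's the actual ambient sound of the location.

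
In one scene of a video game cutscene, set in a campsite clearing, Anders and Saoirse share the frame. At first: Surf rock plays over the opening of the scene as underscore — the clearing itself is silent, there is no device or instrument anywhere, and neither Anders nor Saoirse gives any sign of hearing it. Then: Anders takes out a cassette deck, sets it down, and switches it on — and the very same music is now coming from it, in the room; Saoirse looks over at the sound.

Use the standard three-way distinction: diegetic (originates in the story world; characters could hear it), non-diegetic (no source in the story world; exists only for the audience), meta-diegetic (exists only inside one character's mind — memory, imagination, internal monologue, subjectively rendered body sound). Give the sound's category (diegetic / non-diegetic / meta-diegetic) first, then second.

First: no in-world source exists and no character can hear it — underscore → non-diegetic.
Second: a cassette deck is now a real source in the story world and the characters hear it → diegetic.

non-diegetic, diegetic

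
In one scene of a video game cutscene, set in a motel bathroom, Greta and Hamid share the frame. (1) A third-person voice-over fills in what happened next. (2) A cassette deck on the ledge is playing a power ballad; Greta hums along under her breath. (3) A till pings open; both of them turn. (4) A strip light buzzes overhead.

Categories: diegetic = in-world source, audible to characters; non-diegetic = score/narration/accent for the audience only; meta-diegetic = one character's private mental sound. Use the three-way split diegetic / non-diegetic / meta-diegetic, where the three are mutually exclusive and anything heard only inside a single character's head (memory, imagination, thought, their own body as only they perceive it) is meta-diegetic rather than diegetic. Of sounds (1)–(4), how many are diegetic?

3

(1) commentary laid over the scene from outside the fiction → non-diegetic.
Sound (2): the music comes from an on-screen device that Greta responds to, so diegetic.
(3) is diegetic: the sound comes from a till physically present in the location.
(4) is diegetic: it's the actual ambient sound of the location.
Diegetic: (2), (3), (4) — that's 3.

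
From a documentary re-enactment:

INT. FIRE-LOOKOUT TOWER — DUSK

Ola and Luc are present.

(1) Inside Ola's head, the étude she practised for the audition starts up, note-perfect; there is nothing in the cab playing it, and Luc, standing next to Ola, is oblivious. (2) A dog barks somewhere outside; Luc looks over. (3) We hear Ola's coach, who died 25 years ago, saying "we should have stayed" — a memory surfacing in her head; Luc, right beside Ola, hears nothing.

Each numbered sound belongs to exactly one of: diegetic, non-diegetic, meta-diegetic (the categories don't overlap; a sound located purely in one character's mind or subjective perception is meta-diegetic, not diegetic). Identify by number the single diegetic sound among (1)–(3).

2

Sound (1): the music is a memory playing inside Ola's mind alone; no real-world source, Luc can't hear it, so meta-diegetic.
(2) a dog is a real object/event in the scene's world → diegetic.
Sound (3): a remembered line, private to Ola — not present in the room, not audible to Luc, so meta-diegetic.
Only (2) is diegetic.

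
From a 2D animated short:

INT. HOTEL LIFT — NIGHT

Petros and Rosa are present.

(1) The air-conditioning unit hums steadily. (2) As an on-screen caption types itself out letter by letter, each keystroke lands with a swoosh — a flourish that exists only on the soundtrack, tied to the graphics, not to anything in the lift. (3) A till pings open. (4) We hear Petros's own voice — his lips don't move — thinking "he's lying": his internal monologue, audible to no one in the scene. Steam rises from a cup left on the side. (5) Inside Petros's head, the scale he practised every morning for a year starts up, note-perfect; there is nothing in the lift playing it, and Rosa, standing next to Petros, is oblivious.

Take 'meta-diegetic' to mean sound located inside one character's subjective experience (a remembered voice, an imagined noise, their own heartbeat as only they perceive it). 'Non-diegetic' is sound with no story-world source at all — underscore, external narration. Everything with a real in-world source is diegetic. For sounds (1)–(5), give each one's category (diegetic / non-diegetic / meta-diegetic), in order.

diegetic, non-diegetic, diegetic, meta-diegetic, meta-diegetic

(1) is diegetic: ambient/room sound belonging to the story's physical space.
(2) sound married to a title/caption — outside the diegesis by definition → non-diegetic.
(3) is diegetic: the sound comes from a till physically present in the location.
(4) it's Petros's unspoken thought, heard only by the audience via his subjectivity → meta-diegetic.
Sound (5): remembered music, private to Petros — Rosa is oblivious because it isn't in the room, so meta-diegetic.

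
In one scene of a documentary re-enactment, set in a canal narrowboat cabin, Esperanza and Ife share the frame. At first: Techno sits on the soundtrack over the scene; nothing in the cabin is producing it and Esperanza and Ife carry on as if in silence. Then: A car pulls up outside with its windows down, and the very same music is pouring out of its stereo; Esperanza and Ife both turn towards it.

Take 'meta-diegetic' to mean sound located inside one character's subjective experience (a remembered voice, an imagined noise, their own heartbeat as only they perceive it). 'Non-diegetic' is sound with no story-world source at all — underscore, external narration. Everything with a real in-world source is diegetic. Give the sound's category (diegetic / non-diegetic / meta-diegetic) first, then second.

non-diegetic, diegetic

First: no in-world source exists and no character can hear it — underscore → non-diegetic.
Second: the car stereo is now a real source in the story world and the characters hear it → diegetic.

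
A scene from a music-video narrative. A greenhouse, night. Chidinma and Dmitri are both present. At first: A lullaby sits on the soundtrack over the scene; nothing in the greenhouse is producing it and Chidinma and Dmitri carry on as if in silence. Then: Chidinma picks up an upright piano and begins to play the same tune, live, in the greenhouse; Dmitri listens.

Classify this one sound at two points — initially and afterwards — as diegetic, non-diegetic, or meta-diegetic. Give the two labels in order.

non-diegetic, diegetic

Initially: no in-world source exists and no character can hear it — underscore → non-diegetic.
Afterwards: an upright piano is now a real source in the story world and the characters hear it → diegetic.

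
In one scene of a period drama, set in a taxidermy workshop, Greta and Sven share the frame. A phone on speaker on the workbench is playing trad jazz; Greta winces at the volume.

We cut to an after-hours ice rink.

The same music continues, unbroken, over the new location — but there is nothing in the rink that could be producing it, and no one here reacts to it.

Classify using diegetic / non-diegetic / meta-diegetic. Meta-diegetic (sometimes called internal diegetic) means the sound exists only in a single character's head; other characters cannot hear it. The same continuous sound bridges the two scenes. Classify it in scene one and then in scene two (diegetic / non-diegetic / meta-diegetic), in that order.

Scene one: a phone on speaker is an on-screen source and Greta reacts to it → diegetic.
Scene two: there is no source in the rink and no one hears it — it's now underscore → non-diegetic.

diegetic, non-diegetic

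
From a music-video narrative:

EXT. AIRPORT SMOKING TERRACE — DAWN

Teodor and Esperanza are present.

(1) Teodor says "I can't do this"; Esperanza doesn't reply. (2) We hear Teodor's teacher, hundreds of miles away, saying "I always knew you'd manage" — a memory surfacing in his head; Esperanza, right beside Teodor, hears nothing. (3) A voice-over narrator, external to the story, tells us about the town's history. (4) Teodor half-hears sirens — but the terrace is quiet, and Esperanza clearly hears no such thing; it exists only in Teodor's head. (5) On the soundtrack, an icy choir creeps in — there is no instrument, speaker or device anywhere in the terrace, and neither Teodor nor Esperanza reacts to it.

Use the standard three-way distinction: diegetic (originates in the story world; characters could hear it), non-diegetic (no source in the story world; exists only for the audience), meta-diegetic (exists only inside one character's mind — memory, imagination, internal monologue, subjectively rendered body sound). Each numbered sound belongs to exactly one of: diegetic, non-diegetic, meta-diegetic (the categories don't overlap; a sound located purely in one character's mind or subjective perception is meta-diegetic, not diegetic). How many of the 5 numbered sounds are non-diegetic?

2

(1) spoken by a character present in the story world → diegetic.
(2) is meta-diegetic: the voice is a memory playing only inside Teodor's mind; Esperanza can't hear it.
Sound (3): the narrator exists outside the story world, addressing only the audience, so non-diegetic.
Sound (4): the sound is imagined by Teodor; nothing in the story world is producing it and Esperanza can't hear it, so meta-diegetic.
(5) nothing in the terrace produces it and the characters don't hear it — pure soundtrack → non-diegetic.
So 2 of the 5 are non-diegetic: (3), (5).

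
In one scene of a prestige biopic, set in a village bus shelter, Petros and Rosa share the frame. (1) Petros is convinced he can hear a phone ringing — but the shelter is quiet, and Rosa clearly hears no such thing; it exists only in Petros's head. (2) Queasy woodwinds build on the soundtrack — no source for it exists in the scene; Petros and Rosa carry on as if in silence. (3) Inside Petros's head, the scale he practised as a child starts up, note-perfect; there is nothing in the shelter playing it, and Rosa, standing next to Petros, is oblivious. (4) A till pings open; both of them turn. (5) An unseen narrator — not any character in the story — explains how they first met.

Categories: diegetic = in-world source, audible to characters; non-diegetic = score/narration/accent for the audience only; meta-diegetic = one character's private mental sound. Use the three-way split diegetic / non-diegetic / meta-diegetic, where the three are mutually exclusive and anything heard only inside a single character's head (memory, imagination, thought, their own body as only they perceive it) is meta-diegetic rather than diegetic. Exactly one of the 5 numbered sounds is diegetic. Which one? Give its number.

4

(1) Petros alone 'hears' it — an imagined sound, not present in the space → meta-diegetic.
Sound (2): it has no source in the story world and no character can hear it — it's underscore, so non-diegetic.
Sound (3): the music is a memory playing inside Petros's mind alone; no real-world source, Rosa can't hear it, so meta-diegetic.
Sound (4): the sound comes from a till physically present in the location, so diegetic.
Sound (5): the narrator exists outside the story world, addressing only the audience, so non-diegetic.
Only (4) is diegetic.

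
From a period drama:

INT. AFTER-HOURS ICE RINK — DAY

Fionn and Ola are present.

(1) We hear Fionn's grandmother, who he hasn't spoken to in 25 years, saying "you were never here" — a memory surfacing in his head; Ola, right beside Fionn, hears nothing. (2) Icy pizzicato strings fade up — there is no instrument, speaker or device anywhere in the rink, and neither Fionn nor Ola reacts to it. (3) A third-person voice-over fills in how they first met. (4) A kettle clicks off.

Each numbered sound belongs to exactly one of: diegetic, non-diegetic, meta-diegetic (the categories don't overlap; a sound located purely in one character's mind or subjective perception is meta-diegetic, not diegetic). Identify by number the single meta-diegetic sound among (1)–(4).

1

(1) a remembered line, private to Fionn — not present in the room, not audible to Ola → meta-diegetic.
(2) is non-diegetic: nothing in the rink produces it and the characters don't hear it — pure soundtrack.
Sound (3): external voice-over — not a character, not heard by anyone in the scene, so non-diegetic.
(4) an in-world source (a kettle); characters could hear it → diegetic.
Only (1) is meta-diegetic.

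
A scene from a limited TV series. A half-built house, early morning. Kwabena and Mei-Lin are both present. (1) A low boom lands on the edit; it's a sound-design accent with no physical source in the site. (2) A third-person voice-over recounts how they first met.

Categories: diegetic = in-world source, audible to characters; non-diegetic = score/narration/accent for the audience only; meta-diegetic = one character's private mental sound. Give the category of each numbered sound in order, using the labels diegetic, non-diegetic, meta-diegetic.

(1) nothing in the scene produces it; it's an accent added for the audience → non-diegetic.
(2) is non-diegetic: external voice-over — not a character, not heard by anyone in the scene.

non-diegetic, non-diegetic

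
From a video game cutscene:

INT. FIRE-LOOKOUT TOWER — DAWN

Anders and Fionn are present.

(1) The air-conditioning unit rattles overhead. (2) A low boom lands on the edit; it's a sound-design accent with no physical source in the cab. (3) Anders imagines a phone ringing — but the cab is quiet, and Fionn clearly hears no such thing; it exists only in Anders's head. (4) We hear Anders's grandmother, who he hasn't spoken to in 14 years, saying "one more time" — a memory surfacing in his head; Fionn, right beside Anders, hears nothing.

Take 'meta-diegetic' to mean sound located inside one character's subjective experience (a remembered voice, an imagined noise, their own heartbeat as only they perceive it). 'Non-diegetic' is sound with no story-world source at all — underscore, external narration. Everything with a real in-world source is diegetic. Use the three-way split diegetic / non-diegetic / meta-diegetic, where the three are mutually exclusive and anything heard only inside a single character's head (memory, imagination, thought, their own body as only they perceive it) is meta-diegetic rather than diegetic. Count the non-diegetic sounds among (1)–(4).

1

(1) it's the actual ambient sound of the location → diegetic.
(2) is non-diegetic: nothing in the scene produces it; it's an accent added for the audience.
Sound (3): the sound is imagined by Anders; nothing in the story world is producing it and Fionn can't hear it, so meta-diegetic.
(4) is meta-diegetic: the voice is a memory playing only inside Anders's mind; Fionn can't hear it.
So 1 of the 4 is non-diegetic: (2).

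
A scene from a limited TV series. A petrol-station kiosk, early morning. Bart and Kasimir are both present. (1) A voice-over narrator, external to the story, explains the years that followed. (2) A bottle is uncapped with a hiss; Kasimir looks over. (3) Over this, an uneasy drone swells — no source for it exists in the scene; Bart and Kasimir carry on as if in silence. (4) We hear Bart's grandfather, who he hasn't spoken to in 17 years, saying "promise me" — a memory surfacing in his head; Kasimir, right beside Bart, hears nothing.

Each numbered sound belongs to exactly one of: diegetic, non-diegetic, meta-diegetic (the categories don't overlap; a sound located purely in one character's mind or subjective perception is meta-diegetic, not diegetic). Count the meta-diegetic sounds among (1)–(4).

(1) external voice-over — not a character, not heard by anyone in the scene → non-diegetic.
Sound (2): an in-world source (a bottle); characters could hear it, so diegetic.
(3) is non-diegetic: it has no source in the story world and no character can hear it — it's underscore.
(4) is meta-diegetic: the voice is a memory playing only inside Bart's mind; Kasimir can't hear it.
Meta-diegetic: (4) — that's 1.

1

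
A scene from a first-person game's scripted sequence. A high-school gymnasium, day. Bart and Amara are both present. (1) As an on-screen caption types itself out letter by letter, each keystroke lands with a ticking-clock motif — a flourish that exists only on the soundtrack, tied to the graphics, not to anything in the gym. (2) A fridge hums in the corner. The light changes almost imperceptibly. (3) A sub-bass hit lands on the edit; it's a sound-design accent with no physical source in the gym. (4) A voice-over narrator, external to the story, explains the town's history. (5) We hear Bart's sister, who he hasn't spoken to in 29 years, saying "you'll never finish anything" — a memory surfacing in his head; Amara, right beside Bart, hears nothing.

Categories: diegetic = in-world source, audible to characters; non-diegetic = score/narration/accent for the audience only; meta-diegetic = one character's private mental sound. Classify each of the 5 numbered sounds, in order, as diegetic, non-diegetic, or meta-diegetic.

non-diegetic, diegetic, non-diegetic, non-diegetic, meta-diegetic

(1) is non-diegetic: sound married to a title/caption — outside the diegesis by definition.
(2) a fridge is part of the location's real environment → diegetic.
(3) it's a sound-design accent with no in-world source; no one in the scene can hear it → non-diegetic.
(4) is non-diegetic: external voice-over — not a character, not heard by anyone in the scene.
(5) it's Bart's recollection rendered as sound; the other character can't hear it → meta-diegetic.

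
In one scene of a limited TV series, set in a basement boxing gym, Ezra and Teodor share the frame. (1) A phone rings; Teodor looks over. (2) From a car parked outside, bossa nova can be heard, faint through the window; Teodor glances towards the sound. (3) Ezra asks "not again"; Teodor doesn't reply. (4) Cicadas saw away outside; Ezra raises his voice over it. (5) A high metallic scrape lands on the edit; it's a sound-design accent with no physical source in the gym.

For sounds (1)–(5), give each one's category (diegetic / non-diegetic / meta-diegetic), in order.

diegetic, diegetic, diegetic, diegetic, non-diegetic

Sound (1): the sound comes from a phone physically present in the location, so diegetic.
(2) is diegetic: the music has an off-screen but real-world source and a character hears it.
Sound (3): spoken by a character present in the story world, so diegetic.
Sound (4): it's the actual ambient sound of the location, so diegetic.
Sound (5): an editorial stinger — it belongs to the cut, not the story world, so non-diegetic.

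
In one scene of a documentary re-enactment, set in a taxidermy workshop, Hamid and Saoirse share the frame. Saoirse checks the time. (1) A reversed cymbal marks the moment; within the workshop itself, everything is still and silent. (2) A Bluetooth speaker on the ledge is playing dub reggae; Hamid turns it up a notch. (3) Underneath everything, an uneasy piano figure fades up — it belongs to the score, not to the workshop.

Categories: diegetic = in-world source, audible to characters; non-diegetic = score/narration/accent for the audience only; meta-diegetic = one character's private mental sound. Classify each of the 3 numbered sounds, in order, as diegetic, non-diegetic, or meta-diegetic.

non-diegetic, diegetic, non-diegetic

(1) an editorial stinger — it belongs to the cut, not the story world → non-diegetic.
(2) is diegetic: source music from a Bluetooth speaker, which exists in the story world.
(3) is non-diegetic: it has no source in the story world and no character can hear it — it's underscore.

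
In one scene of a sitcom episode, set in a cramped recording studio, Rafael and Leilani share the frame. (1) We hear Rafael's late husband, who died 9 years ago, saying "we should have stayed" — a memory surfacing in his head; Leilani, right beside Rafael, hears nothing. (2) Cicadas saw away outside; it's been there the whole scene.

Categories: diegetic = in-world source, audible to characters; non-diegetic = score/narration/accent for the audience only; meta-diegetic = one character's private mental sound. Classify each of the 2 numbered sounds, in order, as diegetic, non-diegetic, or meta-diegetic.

(1) it's Rafael's recollection rendered as sound; the other character can't hear it → meta-diegetic.
Sound (2): cicadas is part of the location's real environment, so diegetic.

meta-diegetic, diegetic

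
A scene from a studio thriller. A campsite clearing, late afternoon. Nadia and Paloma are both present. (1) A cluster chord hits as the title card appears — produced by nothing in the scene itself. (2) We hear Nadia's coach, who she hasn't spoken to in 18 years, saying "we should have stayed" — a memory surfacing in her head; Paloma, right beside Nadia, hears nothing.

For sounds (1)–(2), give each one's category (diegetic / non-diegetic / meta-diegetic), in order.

(1) is non-diegetic: an editorial stinger — it belongs to the cut, not the story world.
(2) is meta-diegetic: a remembered line, private to Nadia — not present in the room, not audible to Paloma.

non-diegetic, meta-diegetic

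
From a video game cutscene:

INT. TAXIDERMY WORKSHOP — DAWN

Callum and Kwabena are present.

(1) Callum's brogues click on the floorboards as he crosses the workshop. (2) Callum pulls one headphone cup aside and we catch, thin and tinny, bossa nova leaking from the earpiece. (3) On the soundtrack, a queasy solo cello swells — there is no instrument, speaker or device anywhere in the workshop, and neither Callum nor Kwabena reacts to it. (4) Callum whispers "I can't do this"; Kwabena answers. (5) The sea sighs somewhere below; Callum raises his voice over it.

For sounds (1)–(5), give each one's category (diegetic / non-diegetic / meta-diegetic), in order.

diegetic, diegetic, non-diegetic, diegetic, diegetic

(1) it's the physical sound of Callum moving in the space → diegetic.
Sound (2): the headphones are an on-screen source, so diegetic.
(3) score with no on-screen or off-screen source; it exists for the audience alone → non-diegetic.
Sound (4): Callum is a character speaking aloud in the scene, so diegetic.
(5) it's the actual ambient sound of the location → diegetic.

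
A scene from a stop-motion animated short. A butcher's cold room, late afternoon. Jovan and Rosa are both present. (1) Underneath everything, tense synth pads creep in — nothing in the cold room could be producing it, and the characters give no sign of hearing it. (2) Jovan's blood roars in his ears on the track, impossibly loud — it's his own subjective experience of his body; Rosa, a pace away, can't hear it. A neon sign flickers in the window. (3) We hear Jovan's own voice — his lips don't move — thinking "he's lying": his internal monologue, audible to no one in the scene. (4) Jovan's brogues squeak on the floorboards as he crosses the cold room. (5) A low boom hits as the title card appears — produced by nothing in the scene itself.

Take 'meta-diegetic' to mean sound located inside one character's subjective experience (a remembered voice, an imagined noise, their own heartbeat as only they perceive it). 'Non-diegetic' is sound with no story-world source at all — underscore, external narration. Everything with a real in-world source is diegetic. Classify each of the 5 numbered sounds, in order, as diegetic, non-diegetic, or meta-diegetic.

non-diegetic, meta-diegetic, meta-diegetic, diegetic, non-diegetic

Sound (1): nothing in the cold room produces it and the characters don't hear it — pure soundtrack, so non-diegetic.
Sound (2): a subjective body sound — Jovan's private perception, inaudible to Rosa, so meta-diegetic.
Sound (3): it's Jovan's unspoken thought, heard only by the audience via his subjectivity, so meta-diegetic.
Sound (4): it's the physical sound of Jovan moving in the space, so diegetic.
(5) is non-diegetic: an editorial stinger — it belongs to the cut, not the story world.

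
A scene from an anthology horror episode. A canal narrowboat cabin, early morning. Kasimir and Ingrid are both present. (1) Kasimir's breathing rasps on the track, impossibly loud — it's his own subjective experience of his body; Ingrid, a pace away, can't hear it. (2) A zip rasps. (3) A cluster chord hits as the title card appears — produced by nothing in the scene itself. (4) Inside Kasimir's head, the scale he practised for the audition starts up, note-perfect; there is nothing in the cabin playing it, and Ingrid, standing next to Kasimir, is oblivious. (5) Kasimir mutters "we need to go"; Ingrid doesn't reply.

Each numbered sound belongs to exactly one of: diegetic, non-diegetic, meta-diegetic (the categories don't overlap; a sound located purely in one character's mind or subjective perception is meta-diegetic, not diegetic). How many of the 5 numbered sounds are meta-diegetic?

(1) is meta-diegetic: point-of-audition from inside Kasimir's body; not a sound in the room.
Sound (2): a zip is a real object/event in the scene's world, so diegetic.
(3) nothing in the scene produces it; it's an accent added for the audience → non-diegetic.
(4) is meta-diegetic: it lives in Kasimir's subjectivity, not in the cabin.
(5) is diegetic: Kasimir is a character speaking aloud in the scene.
Meta-diegetic: (1), (4) — that's 2.

2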